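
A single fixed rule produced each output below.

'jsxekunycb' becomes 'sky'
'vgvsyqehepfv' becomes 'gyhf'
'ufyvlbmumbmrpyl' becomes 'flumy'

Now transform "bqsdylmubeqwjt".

qyuqt

Looking at the pairs, the operation is to keep one character in every 3, starting at position 2 (positions 2nd, 5th, 8th, ...).
"bqsdylmubeqwjt" → "qyuqt".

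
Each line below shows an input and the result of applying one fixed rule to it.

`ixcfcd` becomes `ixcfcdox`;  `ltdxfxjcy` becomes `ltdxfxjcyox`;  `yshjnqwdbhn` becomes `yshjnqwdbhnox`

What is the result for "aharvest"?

aharvestox

Rule — append "ox".
"aharvest" → "aharvestox".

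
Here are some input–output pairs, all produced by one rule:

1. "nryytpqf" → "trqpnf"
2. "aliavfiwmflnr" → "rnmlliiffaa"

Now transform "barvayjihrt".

trrjihbaa

In each case the input is transformed by: sort the characters into reverse alphabetical order, then delete the first 2 characters.
Starting from "barvayjihrt": after the first operation, "yvtrrjihbaa"; after the second, "trrjihbaa".
(Check on "nryytpqf": → "yytrqpnf" → "trqpnf" ✓)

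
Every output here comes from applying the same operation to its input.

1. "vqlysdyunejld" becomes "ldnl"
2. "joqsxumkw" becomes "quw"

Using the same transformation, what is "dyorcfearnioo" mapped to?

The rule is to keep one character in every 3, starting at position 3 (positions 3rd, 6th, 9th, ...).
For "dyorcfearnioo" the result is "ofro".

ofro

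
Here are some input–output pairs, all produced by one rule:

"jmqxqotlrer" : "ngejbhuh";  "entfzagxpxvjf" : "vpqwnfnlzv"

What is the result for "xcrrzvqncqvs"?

hplgdsgli

Looking at the pairs, the operation is to delete the first 3 characters, then shift every letter 10 places backward in the alphabet (wrapping around).
On "xcrrzvqncqvs": the first step gives "rzvqncqvs", and the second then gives "hplgdsgli".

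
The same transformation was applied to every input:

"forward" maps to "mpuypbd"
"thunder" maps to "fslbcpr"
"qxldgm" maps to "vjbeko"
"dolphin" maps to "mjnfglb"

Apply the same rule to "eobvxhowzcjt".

Each output is the input with this applied: move the first character to the end, then shift every letter 2 places backward in the alphabet (wrapping around).
Doing the same to "eobvxhowzcjt": "mztvfmuxahrc".

mztvfmuxahrc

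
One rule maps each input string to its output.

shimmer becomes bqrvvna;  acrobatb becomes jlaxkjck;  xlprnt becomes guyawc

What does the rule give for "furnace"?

What's happening: shift every letter 9 places forward in the alphabet (wrapping around).
So "furnace" becomes "odawjln".

odawjln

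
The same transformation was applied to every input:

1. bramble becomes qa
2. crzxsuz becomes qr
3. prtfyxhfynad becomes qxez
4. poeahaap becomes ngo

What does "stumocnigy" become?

Rule — shift every letter 1 place backward in the alphabet (wrapping around), then keep one character in every 3, starting at position 2 (positions 2nd, 5th, 8th, ...).
Starting from "stumocnigy": after the first operation, "rstlnbmhfx"; after the second, "snh".

snh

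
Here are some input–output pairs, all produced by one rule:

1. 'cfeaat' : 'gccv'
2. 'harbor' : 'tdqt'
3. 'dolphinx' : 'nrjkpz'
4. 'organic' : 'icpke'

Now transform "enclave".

The pattern: delete the first 2 characters, then shift every letter 2 places forward in the alphabet (wrapping around).
So "enclave" becomes "encxg".

encxg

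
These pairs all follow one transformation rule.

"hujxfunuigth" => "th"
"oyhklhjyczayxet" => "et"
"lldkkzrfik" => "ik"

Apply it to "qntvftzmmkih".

ih

The pattern: keep only the last 2 characters.
On "qntvftzmmkih" that produces "ih".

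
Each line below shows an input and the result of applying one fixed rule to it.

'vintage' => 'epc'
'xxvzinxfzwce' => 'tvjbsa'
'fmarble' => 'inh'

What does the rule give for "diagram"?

Rule — keep every other character starting from the second (positions 2nd, 4th, 6th, ...), then shift every letter 4 places backward in the alphabet (wrapping around).
Working it through for "diagram": intermediate "iga", final "ecw".

ecw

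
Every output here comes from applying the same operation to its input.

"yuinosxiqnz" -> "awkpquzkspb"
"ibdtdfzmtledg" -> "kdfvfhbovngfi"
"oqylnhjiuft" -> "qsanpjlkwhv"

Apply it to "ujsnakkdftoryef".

In each case the input is transformed by: shift every letter 2 places forward in the alphabet (wrapping around).
Applying that to "ujsnakkdftoryef" gives "wlupcmmfhvqtagh".

wlupcmmfhvqtagh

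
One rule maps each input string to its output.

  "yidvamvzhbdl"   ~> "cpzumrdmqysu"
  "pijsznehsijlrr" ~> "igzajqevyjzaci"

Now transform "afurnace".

In each case the input is transformed by: shift every letter 9 places backward in the alphabet (wrapping around), then move the last character to the front.
Starting from "afurnace": after the first operation, "rwliertv"; after the second, "vrwliert".

vrwliert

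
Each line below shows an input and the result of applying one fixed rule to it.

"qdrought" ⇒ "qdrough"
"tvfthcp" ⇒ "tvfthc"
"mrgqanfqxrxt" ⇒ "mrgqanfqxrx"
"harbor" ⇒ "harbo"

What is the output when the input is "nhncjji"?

nhncjj

The pattern: delete the last character.
On "nhncjji" that produces "nhncjj".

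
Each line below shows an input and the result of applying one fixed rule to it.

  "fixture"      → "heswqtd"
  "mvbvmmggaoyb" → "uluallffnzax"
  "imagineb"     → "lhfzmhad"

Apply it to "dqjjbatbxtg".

Rule — swap each adjacent pair of characters (1↔2, 3↔4, ...), then shift every letter 1 place backward in the alphabet (wrapping around).
Starting from "dqjjbatbxtg": after the first operation, "qdjjabbttxg"; after the second, "pciizaasswf".

pciizaasswf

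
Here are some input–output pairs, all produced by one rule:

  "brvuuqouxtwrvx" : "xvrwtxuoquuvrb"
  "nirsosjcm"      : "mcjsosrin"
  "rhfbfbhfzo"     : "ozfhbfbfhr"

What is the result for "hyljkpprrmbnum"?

munbmrrppkjlyh

Rule — reverse the string.
Applying that to "hyljkpprrmbnum" gives "munbmrrppkjlyh".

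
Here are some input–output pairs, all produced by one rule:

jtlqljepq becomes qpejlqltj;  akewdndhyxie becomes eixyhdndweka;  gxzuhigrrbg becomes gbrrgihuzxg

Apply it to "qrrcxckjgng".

gngjkcxcrrq

Looking at the pairs, the operation is to reverse the string.
Doing the same to "qrrcxckjgng": "gngjkcxcrrq".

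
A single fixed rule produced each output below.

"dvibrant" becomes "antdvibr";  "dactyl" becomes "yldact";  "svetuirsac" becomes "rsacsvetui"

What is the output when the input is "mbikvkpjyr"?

pjyrmbikvk

Looking at the pairs, the operation is to move the first character to the end, then swap the front and back halves of the string.
Applying both steps to "mbikvkpjyr": "bikvkpjyrm", then "pjyrmbikvk".
(Check on "svetuirsac": → "vetuirsacs" → "rsacsvetui" ✓)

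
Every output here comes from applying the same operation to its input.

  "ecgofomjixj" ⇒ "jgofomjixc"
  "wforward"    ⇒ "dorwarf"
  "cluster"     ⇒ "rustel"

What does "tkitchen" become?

The pattern: delete the first character, then swap the first and last characters.
"tkitchen" → "kitchen" → "nitchek".
(Check on "wforward": → "forward" → "dorwarf" ✓)

nitchek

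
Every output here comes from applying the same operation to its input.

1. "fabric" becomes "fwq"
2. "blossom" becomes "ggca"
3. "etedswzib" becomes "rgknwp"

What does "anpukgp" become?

The rule is to shift every letter 12 places backward in the alphabet (wrapping around), then delete the first 3 characters.
Applying that to "anpukgp" gives "iyud".
(Check on "blossom": → "pzcggca" → "ggca" ✓)

iyud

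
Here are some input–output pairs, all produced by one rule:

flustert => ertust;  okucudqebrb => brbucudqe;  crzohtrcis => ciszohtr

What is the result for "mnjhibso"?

bsojhi

The rule is to delete the first 2 characters, then move the last 3 characters to the front (rotate right by 3).
For "mnjhibso" the result is "bsojhi".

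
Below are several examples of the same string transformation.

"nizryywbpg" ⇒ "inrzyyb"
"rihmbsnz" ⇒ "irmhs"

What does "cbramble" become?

bcarb

Each output is the input with this applied: swap each adjacent pair of characters (1↔2, 3↔4, ...), then delete the last 3 characters.
On "cbramble" that produces "bcarb".
(Check on "rihmbsnz": → "irmhsbzn" → "irmhs" ✓)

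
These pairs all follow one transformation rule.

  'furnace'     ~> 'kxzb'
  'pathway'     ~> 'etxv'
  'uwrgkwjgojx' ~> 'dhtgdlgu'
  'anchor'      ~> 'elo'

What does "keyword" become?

tloa

Looking at the pairs, the operation is to delete the first 3 characters, then shift every letter 3 places backward in the alphabet (wrapping around).
On "keyword": the first step gives "word", and the second then gives "tloa".
(Check on "anchor": → "hor" → "elo" ✓)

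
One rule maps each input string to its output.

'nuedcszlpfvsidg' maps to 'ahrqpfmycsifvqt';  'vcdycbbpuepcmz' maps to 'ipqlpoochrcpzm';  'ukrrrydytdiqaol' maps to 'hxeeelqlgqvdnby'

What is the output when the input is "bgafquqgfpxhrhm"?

otnsdhdtsckueuz

The rule is to shift every letter 13 places forward in the alphabet (wrapping around) — i.e. ROT13.
Doing the same to "bgafquqgfpxhrhm": "otnsdhdtsckueuz".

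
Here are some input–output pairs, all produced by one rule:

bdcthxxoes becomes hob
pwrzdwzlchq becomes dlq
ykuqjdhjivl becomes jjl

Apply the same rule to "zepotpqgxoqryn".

tgqn

Each output is the input with this applied: move the first 2 characters to the end (rotate left by 2), then keep one character in every 3, starting at position 3 (positions 3rd, 6th, 9th, ...).
For "zepotpqgxoqryn", step one produces "potpqgxoqrynze"; step two turns that into "tgqn".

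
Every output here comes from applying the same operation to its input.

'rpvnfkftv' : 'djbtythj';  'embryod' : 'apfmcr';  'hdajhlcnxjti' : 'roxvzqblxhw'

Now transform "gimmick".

In each case the input is transformed by: delete the first character, then shift every letter 12 places backward in the alphabet (wrapping around).
Working it through for "gimmick": intermediate "immick", final "waawqy".

waawqy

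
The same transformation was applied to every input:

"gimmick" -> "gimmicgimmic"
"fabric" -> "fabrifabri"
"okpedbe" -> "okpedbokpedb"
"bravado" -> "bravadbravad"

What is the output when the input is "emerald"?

Each output is the input with this applied: delete the last character, then write the whole string twice.
Working it through for "emerald": intermediate "emeral", final "emeralemeral".

emeralemeral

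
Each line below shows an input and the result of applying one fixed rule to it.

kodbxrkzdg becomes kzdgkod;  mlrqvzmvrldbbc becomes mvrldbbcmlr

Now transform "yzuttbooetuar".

The pattern: move the first 3 characters to the end (rotate left by 3), then delete the first 3 characters.
"yzuttbooetuar" → "ttbooetuaryzu" → "ooetuaryzu".

ooetuaryzu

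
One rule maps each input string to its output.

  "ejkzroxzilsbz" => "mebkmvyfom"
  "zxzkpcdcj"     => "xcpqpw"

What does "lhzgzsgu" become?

The pattern: delete the first 3 characters, then shift every letter 13 places forward in the alphabet (wrapping around) — i.e. ROT13.
For "lhzgzsgu", step one produces "gzsgu"; step two turns that into "tmfth".

tmfth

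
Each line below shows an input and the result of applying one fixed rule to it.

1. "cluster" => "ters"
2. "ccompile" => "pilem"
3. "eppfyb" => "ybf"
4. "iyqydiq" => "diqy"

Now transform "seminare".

Each output is the input with this applied: delete the first 3 characters, then move the first character to the end.
So "seminare" becomes "narei".

narei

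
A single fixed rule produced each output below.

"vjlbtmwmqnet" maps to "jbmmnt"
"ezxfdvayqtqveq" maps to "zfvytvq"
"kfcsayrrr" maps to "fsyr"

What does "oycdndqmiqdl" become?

yddmql

Rule — keep every other character starting from the second (positions 2nd, 4th, 6th, ...).
So "oycdndqmiqdl" becomes "yddmql".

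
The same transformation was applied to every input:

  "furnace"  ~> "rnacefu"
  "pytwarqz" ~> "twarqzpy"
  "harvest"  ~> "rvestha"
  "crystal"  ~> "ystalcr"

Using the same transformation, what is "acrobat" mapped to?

robatac

The pattern: move the first 2 characters to the end (rotate left by 2).
On "acrobat" that produces "robatac".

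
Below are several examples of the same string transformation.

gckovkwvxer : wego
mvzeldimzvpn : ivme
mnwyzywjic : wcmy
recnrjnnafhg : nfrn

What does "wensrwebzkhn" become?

ekws

The transformation: keep one character in every 3, starting at position 1 (positions 1st, 4th, 7th, ...), then move the first 2 characters to the end (rotate left by 2).
"wensrwebzkhn" → "ekws".
(Check on "mvzeldimzvpn": → "meiv" → "ivme" ✓)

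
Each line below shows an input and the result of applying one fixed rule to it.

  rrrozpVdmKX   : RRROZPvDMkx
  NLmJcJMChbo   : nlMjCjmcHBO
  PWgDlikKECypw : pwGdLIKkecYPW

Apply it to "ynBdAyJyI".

The transformation: flip the case of every letter.
Doing the same to "ynBdAyJyI": "YNbDaYjYi".

YNbDaYjYi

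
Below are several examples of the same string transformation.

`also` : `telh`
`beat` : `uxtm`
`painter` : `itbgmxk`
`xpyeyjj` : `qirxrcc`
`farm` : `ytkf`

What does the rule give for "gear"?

The transformation: shift every letter 7 places backward in the alphabet (wrapping around).
On "gear" that produces "zxtk".

zxtk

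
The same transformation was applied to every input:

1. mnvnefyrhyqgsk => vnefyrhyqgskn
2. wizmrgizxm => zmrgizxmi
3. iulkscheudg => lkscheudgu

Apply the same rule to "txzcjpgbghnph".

The transformation: delete the first character, then move the first character to the end.
For "txzcjpgbghnph", step one produces "xzcjpgbghnph"; step two turns that into "zcjpgbghnphx".
(Check on "iulkscheudg": → "ulkscheudg" → "lkscheudgu" ✓)

zcjpgbghnphx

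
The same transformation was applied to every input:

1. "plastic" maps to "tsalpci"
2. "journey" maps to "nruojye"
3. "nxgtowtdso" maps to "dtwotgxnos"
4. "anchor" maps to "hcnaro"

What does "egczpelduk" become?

dlepzcgeku

In each case the input is transformed by: move the last 2 characters to the front (rotate right by 2), then reverse the string.
Working it through for "egczpelduk": intermediate "ukegczpeld", final "dlepzcgeku".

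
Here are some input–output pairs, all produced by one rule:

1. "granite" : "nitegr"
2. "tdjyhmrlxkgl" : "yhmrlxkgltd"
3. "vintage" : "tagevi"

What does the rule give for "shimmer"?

The pattern: move the first 3 characters to the end (rotate left by 3), then delete the last character.
Doing the same to "shimmer": "mmersh".

mmersh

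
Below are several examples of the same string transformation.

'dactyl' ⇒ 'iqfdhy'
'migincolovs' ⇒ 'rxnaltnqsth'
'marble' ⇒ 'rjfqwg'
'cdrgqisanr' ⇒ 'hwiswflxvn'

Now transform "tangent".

yyfssjl

The pattern: take characters alternately from the front and the back (1st, last, 2nd, 2nd-last, ...), then shift every letter 5 places forward in the alphabet (wrapping around).
Working it through for "tangent": intermediate "ttanneg", final "yyfssjl".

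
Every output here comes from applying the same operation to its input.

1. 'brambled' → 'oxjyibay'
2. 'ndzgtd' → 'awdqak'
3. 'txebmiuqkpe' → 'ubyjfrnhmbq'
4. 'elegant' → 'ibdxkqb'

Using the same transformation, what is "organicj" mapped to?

The pattern: move the first character to the end, then shift every letter 3 places backward in the alphabet (wrapping around).
Starting from "organicj": after the first operation, "rganicjo"; after the second, "odxkfzgl".

odxkfzgl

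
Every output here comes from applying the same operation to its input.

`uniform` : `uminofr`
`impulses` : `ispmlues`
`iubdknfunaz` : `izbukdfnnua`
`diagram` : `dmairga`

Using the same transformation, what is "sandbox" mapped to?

What's happening: move the last character to the front, then swap each adjacent pair of characters (1↔2, 3↔4, ...).
Applying both steps to "sandbox": "xsandbo", then "sxnabdo".
(Check on "iubdknfunaz": → "ziubdknfuna" → "izbukdfnnua" ✓)

sxnabdo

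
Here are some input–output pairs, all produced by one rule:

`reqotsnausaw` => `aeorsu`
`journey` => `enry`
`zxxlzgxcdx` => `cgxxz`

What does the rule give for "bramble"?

ablr

In each case the input is transformed by: sort the characters into alphabetical order, then keep every other character starting from the first (positions 1st, 3rd, 5th, ...).
On "bramble": the first step gives "abbelmr", and the second then gives "ablr".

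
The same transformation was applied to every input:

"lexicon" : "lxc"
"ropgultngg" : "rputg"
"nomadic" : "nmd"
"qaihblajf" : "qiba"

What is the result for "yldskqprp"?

ydkp

What's happening: delete the last character, then keep every other character starting from the first (positions 1st, 3rd, 5th, ...).
Applying both steps to "yldskqprp": "yldskqpr", then "ydkp".
(Check on "qaihblajf": → "qaihblaj" → "qiba" ✓)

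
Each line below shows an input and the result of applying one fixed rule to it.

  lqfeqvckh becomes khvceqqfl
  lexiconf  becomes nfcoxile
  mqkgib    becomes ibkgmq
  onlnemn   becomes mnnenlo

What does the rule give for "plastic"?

What's happening: reverse the string, then swap each adjacent pair of characters (1↔2, 3↔4, ...).
Doing the same to "plastic": "icstlap".

icstlap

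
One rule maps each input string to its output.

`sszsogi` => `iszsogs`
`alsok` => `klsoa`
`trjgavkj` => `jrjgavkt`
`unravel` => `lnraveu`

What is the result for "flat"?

tlaf

Looking at the pairs, the operation is to swap the first and last characters.
On "flat" that produces "tlaf".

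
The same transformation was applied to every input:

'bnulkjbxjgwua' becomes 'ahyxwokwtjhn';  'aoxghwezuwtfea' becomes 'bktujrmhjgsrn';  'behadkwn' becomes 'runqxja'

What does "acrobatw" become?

pebongj

The transformation: shift every letter 13 places forward in the alphabet (wrapping around) — i.e. ROT13, then delete the first character.
Starting from "acrobatw": after the first operation, "npebongj"; after the second, "pebongj".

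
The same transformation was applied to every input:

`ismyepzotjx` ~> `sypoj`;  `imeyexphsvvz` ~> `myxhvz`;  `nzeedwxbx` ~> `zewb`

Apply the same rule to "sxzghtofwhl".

The transformation: keep every other character starting from the second (positions 2nd, 4th, 6th, ...).
For "sxzghtofwhl" the result is "xgtfh".

xgtfh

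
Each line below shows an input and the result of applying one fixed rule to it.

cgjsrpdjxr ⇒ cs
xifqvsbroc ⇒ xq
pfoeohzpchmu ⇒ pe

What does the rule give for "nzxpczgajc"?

np

Rule — keep one character in every 3, starting at position 1 (positions 1st, 4th, 7th, ...), then keep only the first 2 characters.
"nzxpczgajc" → "npgc" → "np".
(Check on "pfoeohzpchmu": → "pezh" → "pe" ✓)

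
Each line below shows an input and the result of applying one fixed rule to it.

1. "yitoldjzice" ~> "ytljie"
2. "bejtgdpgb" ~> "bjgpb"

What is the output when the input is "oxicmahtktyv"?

oimhky

What's happening: keep every other character starting from the first (positions 1st, 3rd, 5th, ...).
Doing the same to "oxicmahtktyv": "oimhky".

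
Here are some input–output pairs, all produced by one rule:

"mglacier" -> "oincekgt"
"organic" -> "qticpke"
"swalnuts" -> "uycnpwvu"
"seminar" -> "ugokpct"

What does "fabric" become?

Looking at the pairs, the operation is to shift every letter 2 places forward in the alphabet (wrapping around).
For "fabric" the result is "hcdtke".

hcdtke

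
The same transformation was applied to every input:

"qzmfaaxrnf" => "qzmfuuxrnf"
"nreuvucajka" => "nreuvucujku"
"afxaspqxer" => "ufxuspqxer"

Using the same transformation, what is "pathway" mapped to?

What's happening: replace every "a" with "u".
"pathway" → "puthwuy".

puthwuy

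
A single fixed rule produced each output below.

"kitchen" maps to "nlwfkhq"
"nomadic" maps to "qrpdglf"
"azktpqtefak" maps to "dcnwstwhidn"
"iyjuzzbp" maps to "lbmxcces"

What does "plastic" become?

The pattern: shift every letter 3 places forward in the alphabet (wrapping around).
Doing the same to "plastic": "sodvwlf".

sodvwlf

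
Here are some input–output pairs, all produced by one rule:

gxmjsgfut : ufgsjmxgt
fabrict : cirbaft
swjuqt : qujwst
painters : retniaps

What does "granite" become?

tinarge

The transformation: reverse the string, then move the first character to the end.
Working it through for "granite": intermediate "etinarg", final "tinarge".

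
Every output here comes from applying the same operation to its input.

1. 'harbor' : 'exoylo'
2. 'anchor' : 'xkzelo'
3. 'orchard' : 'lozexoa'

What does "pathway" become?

Looking at the pairs, the operation is to shift every letter 3 places backward in the alphabet (wrapping around).
Doing the same to "pathway": "mxqetxv".

mxqetxv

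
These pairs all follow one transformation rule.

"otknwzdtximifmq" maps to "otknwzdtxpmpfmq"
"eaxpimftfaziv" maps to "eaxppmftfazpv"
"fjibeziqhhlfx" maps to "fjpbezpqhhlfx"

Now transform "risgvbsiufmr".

rpsgvbspufmr

The transformation: replace every "i" with "p".
For "risgvbsiufmr" the result is "rpsgvbspufmr".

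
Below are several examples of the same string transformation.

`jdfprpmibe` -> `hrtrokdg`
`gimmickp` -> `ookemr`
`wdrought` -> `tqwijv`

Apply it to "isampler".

The pattern: delete the first 2 characters, then shift every letter 2 places forward in the alphabet (wrapping around).
On "isampler": the first step gives "ampler", and the second then gives "corngt".

corngt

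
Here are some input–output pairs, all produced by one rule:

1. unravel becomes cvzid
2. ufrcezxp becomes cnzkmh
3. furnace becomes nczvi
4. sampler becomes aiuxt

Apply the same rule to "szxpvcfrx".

The rule is to delete the last 2 characters, then shift every letter 8 places forward in the alphabet (wrapping around).
For "szxpvcfrx", step one produces "szxpvcf"; step two turns that into "ahfxdkn".
(Check on "furnace": → "furna" → "nczvi" ✓)

ahfxdkn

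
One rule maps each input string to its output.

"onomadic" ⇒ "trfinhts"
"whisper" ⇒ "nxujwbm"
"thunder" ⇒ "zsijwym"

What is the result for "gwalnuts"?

Looking at the pairs, the operation is to move the first 2 characters to the end (rotate left by 2), then shift every letter 5 places forward in the alphabet (wrapping around).
Working it through for "gwalnuts": intermediate "alnutsgw", final "fqszyxlb".

fqszyxlb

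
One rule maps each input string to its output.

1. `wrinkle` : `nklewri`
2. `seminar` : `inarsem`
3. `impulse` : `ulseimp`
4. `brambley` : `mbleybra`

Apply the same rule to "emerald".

Each output is the input with this applied: move the first 3 characters to the end (rotate left by 3).
On "emerald" that produces "raldeme".

raldeme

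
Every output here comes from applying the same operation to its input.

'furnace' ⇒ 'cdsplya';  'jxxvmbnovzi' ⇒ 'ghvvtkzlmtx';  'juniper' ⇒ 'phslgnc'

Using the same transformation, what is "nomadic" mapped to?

almkybg

The pattern: shift every letter 2 places backward in the alphabet (wrapping around), then move the last character to the front.
Starting from "nomadic": after the first operation, "lmkybga"; after the second, "almkybg".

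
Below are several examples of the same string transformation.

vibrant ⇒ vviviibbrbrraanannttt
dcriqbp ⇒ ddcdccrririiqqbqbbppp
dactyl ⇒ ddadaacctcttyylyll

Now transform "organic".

oororrggagaanniniiccc

Rule — repeat every character 3 times, then swap each adjacent pair of characters (1↔2, 3↔4, ...).
Working it through for "organic": intermediate "ooorrrgggaaannniiiccc", final "oororrggagaanniniiccc".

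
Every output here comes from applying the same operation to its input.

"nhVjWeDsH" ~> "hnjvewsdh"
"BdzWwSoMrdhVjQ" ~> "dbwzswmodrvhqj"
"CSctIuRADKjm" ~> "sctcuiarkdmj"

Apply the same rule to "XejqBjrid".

exqjjbird

The pattern: swap each adjacent pair of characters (1↔2, 3↔4, ...), then convert every letter to lowercase.
Applying both steps to "XejqBjrid": "eXqjjBird", then "exqjjbird".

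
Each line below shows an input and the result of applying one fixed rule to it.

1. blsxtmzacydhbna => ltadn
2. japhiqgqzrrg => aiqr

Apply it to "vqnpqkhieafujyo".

The pattern: keep one character in every 3, starting at position 2 (positions 2nd, 5th, 8th, ...).
For "vqnpqkhieafujyo" the result is "qqify".

qqify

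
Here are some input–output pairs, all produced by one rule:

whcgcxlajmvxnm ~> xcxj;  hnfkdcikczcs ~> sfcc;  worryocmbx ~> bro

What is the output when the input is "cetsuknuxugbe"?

Each output is the input with this applied: keep one character in every 3, starting at position 3 (positions 3rd, 6th, 9th, ...), then move the last character to the front.
Starting from "cetsuknuxugbe": after the first operation, "tkxb"; after the second, "btkx".

btkx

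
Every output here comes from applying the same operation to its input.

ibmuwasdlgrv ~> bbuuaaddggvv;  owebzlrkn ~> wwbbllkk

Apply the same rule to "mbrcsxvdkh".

The rule is to keep every other character starting from the second (positions 2nd, 4th, 6th, ...), then double every character.
Working it through for "mbrcsxvdkh": intermediate "bcxdh", final "bbccxxddhh".

bbccxxddhh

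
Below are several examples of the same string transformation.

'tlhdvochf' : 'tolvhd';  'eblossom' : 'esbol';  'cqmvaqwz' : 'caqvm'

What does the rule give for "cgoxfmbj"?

Rule — delete the last 3 characters, then take characters alternately from the front and the back (1st, last, 2nd, 2nd-last, ...).
So "cgoxfmbj" becomes "cfgxo".

cfgxo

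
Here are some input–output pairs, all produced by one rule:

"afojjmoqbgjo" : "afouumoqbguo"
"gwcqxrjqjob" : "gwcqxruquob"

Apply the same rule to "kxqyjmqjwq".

kxqyumquwq

What's happening: replace every "j" with "u".
"kxqyjmqjwq" → "kxqyumquwq".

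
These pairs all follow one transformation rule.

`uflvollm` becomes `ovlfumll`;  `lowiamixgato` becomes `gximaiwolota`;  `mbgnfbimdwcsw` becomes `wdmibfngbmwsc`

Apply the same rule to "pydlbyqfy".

In each case the input is transformed by: move the last 3 characters to the front (rotate right by 3), then reverse the string.
"pydlbyqfy" → "qfypydlby" → "ybldypyfq".

ybldypyfq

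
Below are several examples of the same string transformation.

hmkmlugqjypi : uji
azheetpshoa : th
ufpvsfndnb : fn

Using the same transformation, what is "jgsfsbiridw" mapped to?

bi

The rule is to delete the first 3 characters, then keep one character in every 3, starting at position 3 (positions 3rd, 6th, 9th, ...).
On "jgsfsbiridw": the first step gives "fsbiridw", and the second then gives "bi".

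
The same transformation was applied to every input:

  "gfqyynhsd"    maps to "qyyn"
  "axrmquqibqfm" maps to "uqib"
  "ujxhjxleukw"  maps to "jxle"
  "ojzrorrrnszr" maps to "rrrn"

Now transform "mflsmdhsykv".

Looking at the pairs, the operation is to delete the last 3 characters, then keep only the last 4 characters.
For "mflsmdhsykv", step one produces "mflsmdhs"; step two turns that into "mdhs".

mdhs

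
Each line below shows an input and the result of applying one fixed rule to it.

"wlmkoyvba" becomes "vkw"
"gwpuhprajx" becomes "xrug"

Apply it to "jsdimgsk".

What's happening: keep one character in every 3, starting at position 1 (positions 1st, 4th, 7th, ...), then reverse the string.
For "jsdimgsk", step one produces "jis"; step two turns that into "sij".

sij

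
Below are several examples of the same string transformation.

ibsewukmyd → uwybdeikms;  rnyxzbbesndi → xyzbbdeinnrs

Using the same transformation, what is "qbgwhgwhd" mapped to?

The transformation: sort the characters into alphabetical order, then move the last 3 characters to the front (rotate right by 3).
For "qbgwhgwhd", step one produces "bdgghhqww"; step two turns that into "qwwbdgghh".

qwwbdgghh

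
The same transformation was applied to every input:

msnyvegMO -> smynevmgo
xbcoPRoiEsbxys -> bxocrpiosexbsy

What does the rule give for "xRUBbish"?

Each output is the input with this applied: swap each adjacent pair of characters (1↔2, 3↔4, ...), then convert every letter to lowercase.
Applying both steps to "xRUBbish": "RxBUibhs", then "rxbuibhs".

rxbuibhs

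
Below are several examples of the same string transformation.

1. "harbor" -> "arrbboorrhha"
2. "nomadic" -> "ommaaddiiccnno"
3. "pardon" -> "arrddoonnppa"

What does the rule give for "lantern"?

anntteerrnnlla

Rule — double every character, then move the first 3 characters to the end (rotate left by 3).
Doing the same to "lantern": "anntteerrnnlla".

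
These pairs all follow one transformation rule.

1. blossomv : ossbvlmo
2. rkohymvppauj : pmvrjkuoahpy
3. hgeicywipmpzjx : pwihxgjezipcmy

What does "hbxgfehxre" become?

The rule is to take characters alternately from the front and the back (1st, last, 2nd, 2nd-last, ...), then move the last 3 characters to the front (rotate right by 3).
For "hbxgfehxre" the result is "hfehebrxxg".

hfehebrxxg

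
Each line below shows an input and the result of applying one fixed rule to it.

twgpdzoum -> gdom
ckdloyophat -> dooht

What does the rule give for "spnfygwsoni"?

nywoi

Each output is the input with this applied: move the first character to the end, then keep every other character starting from the second (positions 2nd, 4th, 6th, ...).
Starting from "spnfygwsoni": after the first operation, "pnfygwsonis"; after the second, "nywoi".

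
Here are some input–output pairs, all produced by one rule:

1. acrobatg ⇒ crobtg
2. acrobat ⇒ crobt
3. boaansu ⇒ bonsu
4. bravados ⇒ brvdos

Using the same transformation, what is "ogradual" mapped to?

ogrdul

In each case the input is transformed by: remove every "a".
So "ogradual" becomes "ogrdul".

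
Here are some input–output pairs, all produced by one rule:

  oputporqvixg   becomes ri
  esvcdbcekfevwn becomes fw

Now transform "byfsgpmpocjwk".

ck

Looking at the pairs, the operation is to keep one character in every 3, starting at position 1 (positions 1st, 4th, 7th, ...), then keep only the last 2 characters.
On "byfsgpmpocjwk": the first step gives "bsmck", and the second then gives "ck".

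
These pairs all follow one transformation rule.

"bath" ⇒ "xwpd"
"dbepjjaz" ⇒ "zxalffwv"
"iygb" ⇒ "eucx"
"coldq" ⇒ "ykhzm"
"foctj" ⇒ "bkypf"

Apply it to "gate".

cwpa

The transformation: shift every letter 4 places backward in the alphabet (wrapping around).
On "gate" that produces "cwpa".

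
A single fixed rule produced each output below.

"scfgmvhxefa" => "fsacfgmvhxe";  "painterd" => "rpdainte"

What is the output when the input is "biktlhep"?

ebpiktlh

What's happening: swap the first and last characters, then move the last 2 characters to the front (rotate right by 2).
On "biktlhep": the first step gives "piktlheb", and the second then gives "ebpiktlh".
(Check on "scfgmvhxefa": → "acfgmvhxefs" → "fsacfgmvhxe" ✓)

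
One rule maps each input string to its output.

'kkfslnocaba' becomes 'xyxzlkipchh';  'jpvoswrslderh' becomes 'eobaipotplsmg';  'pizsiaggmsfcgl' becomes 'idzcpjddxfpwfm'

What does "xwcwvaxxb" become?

yuuxstztu

The rule is to reverse the string, then shift every letter 3 places backward in the alphabet (wrapping around).
For "xwcwvaxxb" the result is "yuuxstztu".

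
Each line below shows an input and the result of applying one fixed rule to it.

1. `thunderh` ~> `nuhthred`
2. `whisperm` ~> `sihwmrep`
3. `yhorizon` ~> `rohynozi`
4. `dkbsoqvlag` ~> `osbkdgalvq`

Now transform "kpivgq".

Rule — swap the front and back halves of the string, then reverse the string.
Starting from "kpivgq": after the first operation, "vgqkpi"; after the second, "ipkqgv".

ipkqgv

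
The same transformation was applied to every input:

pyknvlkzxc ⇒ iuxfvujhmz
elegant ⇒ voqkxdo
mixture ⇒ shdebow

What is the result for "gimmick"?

The rule is to move the first character to the end, then shift every letter 10 places forward in the alphabet (wrapping around).
"gimmick" → "immickg" → "swwsmuq".
(Check on "elegant": → "legante" → "voqkxdo" ✓)

swwsmuq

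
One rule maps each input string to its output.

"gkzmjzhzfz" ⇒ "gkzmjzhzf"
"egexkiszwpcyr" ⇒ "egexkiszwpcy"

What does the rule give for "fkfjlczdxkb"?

fkfjlczdxk

In each case the input is transformed by: delete the last character.
For "fkfjlczdxkb" the result is "fkfjlczdxk".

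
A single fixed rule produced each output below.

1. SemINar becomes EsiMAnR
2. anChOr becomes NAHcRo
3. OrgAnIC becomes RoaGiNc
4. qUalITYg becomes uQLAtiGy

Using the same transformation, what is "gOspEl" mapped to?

oGPSLe

Each output is the input with this applied: swap each adjacent pair of characters (1↔2, 3↔4, ...), then flip the case of every letter.
"gOspEl" → "OgpslE" → "oGPSLe".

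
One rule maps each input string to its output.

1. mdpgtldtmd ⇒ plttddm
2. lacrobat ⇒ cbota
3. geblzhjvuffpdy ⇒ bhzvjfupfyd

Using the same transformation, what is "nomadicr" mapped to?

Each output is the input with this applied: swap each adjacent pair of characters (1↔2, 3↔4, ...), then delete the first 3 characters.
Starting from "nomadicr": after the first operation, "onamidrc"; after the second, "midrc".

midrc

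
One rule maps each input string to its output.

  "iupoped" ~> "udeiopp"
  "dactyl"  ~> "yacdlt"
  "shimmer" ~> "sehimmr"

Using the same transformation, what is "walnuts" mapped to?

walnstu

Rule — sort the characters into alphabetical order, then move the last character to the front.
Applying both steps to "walnuts": "alnstuw", then "walnstu".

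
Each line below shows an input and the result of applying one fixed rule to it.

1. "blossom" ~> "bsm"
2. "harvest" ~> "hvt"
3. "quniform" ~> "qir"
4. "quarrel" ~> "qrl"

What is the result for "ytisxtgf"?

In each case the input is transformed by: keep one character in every 3, starting at position 1 (positions 1st, 4th, 7th, ...).
Doing the same to "ytisxtgf": "ysg".

ysg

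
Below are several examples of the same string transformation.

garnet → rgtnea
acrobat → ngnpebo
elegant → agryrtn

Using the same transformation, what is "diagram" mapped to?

The pattern: move the last 2 characters to the front (rotate right by 2), then shift every letter 13 places forward in the alphabet (wrapping around) — i.e. ROT13.
Applying both steps to "diagram": "amdiagr", then "nzqvnte".

nzqvnte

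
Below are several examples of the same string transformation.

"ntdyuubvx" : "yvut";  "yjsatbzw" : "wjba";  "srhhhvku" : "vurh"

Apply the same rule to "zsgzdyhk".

In each case the input is transformed by: keep every other character starting from the second (positions 2nd, 4th, 6th, ...), then sort the characters into reverse alphabetical order.
On "zsgzdyhk": the first step gives "szyk", and the second then gives "zysk".
(Check on "srhhhvku": → "rhvu" → "vurh" ✓)

zysk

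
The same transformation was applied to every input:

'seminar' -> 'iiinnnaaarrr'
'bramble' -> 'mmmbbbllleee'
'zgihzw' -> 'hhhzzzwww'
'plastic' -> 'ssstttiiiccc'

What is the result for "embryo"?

rrryyyooo

Looking at the pairs, the operation is to delete the first 3 characters, then repeat every character 3 times.
On "embryo": the first step gives "ryo", and the second then gives "rrryyyooo".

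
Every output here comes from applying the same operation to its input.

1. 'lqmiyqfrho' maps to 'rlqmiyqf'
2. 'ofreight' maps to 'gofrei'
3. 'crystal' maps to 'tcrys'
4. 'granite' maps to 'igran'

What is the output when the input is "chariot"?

The rule is to delete the last 2 characters, then move the last character to the front.
"chariot" → "chari" → "ichar".

ichar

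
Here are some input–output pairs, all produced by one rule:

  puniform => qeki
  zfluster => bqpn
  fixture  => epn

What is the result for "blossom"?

Rule — shift every letter 4 places backward in the alphabet (wrapping around), then keep every other character starting from the second (positions 2nd, 4th, 6th, ...).
Applying that to "blossom" gives "hok".

hok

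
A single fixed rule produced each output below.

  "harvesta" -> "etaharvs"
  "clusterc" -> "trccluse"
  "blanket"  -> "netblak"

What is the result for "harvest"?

vsthare

Looking at the pairs, the operation is to move the last 3 characters to the front (rotate right by 3), then swap the first and last characters.
Applying both steps to "harvest": "estharv", then "vsthare".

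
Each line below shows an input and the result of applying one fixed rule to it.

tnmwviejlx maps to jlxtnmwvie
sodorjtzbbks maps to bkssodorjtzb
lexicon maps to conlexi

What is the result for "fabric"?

In each case the input is transformed by: move the last 3 characters to the front (rotate right by 3).
Applying that to "fabric" gives "ricfab".

ricfab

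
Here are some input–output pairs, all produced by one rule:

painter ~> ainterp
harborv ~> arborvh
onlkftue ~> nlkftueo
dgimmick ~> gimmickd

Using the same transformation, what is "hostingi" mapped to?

The rule is to move the first character to the end.
"hostingi" → "ostingih".

ostingih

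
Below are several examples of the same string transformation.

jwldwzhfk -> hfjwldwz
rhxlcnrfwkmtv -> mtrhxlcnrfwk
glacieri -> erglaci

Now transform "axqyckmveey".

Looking at the pairs, the operation is to delete the last character, then move the last 2 characters to the front (rotate right by 2).
Applying that to "axqyckmveey" gives "eeaxqyckmv".

eeaxqyckmv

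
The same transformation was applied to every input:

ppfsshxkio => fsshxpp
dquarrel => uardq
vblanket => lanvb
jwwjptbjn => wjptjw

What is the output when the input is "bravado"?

avbr

Looking at the pairs, the operation is to delete the last 3 characters, then move the first 2 characters to the end (rotate left by 2).
Starting from "bravado": after the first operation, "brav"; after the second, "avbr".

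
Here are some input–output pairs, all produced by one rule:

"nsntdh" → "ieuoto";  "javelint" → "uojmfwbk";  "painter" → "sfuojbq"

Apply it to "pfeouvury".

In each case the input is transformed by: reverse the string, then shift every letter 1 place forward in the alphabet (wrapping around).
Doing the same to "pfeouvury": "zsvwvpfgq".
(Check on "painter": → "retniap" → "sfuojbq" ✓)

zsvwvpfgq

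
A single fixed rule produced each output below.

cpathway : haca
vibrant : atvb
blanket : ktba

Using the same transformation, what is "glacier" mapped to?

Each output is the input with this applied: keep every other character starting from the first (positions 1st, 3rd, 5th, ...), then move the last 2 characters to the front (rotate right by 2).
Working it through for "glacier": intermediate "gair", final "irga".

irga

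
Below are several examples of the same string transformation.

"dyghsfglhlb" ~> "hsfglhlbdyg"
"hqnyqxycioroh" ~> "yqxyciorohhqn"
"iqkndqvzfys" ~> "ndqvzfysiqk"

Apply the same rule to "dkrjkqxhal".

jkqxhaldkr

Each output is the input with this applied: move the first 3 characters to the end (rotate left by 3).
For "dkrjkqxhal" the result is "jkqxhaldkr".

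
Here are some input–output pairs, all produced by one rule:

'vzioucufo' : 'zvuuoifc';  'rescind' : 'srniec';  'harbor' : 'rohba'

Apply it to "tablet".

tleba

Rule — delete the last character, then sort the characters into reverse alphabetical order.
On "tablet": the first step gives "table", and the second then gives "tleba".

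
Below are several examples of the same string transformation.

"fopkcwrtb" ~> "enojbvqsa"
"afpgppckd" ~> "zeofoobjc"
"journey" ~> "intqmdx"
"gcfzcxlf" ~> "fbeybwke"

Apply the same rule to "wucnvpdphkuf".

vtbmuocogjte

The pattern: shift every letter 1 place backward in the alphabet (wrapping around).
So "wucnvpdphkuf" becomes "vtbmuocogjte".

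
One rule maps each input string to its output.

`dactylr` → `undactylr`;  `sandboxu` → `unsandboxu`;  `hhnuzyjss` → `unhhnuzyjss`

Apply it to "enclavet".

The transformation: prepend "un".
For "enclavet" the result is "unenclavet".

unenclavet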